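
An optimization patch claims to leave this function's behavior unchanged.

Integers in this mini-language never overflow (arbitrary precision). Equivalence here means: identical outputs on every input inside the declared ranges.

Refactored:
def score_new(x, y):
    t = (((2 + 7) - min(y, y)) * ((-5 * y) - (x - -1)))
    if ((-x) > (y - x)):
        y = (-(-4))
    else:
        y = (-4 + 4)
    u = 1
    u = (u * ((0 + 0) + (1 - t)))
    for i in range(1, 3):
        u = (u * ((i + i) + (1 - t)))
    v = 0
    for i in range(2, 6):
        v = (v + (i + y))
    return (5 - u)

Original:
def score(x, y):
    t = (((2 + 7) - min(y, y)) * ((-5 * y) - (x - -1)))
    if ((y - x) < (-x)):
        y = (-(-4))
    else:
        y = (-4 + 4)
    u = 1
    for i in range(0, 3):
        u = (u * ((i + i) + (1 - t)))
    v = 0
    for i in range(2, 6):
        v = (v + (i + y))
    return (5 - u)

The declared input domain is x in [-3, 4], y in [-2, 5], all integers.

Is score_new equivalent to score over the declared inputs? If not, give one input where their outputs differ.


Differences: arithmetic usage differs, and constant usage differs, and loop structure differs, and statement counts differ, and comparison usage differs — yet all 64 inputs agree.
verdict: equivalent


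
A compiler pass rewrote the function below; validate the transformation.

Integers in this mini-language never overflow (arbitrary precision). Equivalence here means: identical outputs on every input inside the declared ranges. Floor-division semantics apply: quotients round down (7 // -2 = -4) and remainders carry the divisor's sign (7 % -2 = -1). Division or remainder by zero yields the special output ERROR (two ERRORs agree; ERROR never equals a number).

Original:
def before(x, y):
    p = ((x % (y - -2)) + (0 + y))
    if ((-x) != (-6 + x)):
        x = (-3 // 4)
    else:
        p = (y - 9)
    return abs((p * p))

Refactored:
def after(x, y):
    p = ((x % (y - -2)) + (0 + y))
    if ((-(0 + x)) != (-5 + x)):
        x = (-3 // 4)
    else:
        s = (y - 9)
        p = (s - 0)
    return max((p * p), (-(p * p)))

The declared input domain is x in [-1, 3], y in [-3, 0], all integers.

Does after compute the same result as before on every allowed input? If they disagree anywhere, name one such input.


Take x=3, y=-3.
before: p := -3 | ((-x) != (-6 + x)): false | p := -12 | result 144
after: p := -3 | ((-(0 + x)) != (-5 + x)): true | x := -1 | result 9
144 != 9, so the rewrite changes behavior.
verdict: not equivalent; witness: x=3, y=-3


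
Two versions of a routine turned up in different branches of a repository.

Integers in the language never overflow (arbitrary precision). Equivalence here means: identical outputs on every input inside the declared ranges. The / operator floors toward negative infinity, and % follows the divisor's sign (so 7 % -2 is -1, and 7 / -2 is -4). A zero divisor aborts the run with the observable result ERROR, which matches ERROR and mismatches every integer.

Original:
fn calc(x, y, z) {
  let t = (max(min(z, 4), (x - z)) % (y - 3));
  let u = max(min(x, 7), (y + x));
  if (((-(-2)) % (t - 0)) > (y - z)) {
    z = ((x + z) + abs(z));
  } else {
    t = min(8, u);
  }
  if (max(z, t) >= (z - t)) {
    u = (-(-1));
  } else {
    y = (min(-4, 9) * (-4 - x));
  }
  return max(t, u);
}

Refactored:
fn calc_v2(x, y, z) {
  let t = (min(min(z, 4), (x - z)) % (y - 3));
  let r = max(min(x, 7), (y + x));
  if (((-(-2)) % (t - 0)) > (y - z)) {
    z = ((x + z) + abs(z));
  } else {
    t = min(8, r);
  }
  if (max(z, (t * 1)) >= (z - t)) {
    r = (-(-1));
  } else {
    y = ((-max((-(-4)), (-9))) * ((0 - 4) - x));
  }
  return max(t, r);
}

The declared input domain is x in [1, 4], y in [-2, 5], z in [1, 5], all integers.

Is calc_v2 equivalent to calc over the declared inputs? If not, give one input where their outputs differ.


Try x=1, y=-2, z=1.
calc: t = -4; u = 1; (((-(-2)) % (t - 0)) > (y - z)) -> true; z = 3; (max(z, t) >= (z - t)) -> false; y = 20; return 1
calc_v2: t = 0; r = 1; division by zero -> ERROR
1 vs ERROR — the two versions disagree here.
verdict: not equivalent; witness: x=1, y=-2, z=1


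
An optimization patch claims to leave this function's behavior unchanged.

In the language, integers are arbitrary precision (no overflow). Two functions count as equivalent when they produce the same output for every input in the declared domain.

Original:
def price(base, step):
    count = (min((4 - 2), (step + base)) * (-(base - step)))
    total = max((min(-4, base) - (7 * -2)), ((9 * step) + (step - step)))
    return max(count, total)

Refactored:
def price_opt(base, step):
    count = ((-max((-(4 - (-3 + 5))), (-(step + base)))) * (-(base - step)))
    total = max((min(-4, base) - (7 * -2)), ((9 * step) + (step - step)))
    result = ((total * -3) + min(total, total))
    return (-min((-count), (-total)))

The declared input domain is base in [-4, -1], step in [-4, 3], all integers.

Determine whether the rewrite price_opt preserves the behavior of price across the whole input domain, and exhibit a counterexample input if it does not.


Side by side, the visible changes include: arithmetic usage differs, plus min/max/abs usage differs, plus constant usage differs, plus statement counts differ, plus local variable names differ.
Tracing base=-2, step=-4: price: count := 12 | total := 10 | result 12 | price_opt: count := 12 | total := 10 | result := -20 | result 12 — matching result 12.
An exhaustive pass over the 32 declared inputs shows identical outputs.
verdict: equivalent


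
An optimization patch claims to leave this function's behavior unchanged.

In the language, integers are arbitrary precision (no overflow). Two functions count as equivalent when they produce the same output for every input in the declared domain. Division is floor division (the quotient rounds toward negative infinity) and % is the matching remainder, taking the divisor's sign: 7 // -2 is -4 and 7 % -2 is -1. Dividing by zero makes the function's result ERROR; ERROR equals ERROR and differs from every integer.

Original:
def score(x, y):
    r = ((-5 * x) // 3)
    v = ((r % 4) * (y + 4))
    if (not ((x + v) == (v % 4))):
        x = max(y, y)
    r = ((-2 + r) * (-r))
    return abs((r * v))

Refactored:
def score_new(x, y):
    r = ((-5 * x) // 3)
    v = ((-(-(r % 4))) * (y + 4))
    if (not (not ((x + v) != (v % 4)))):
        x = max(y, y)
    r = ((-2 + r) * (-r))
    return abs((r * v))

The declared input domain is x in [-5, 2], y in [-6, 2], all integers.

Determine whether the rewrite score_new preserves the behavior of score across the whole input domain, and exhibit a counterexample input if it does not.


Behavior is preserved: although comparison usage differs; boolean connective usage differs, the outputs never diverge.
Spot check at x=2, y=1 — score: r = -4; v = 0; (not ((x + v) == (v % 4))) -> true; x = 1; r = -24; return 0. score_new: r = -4; v = 0; (not (not ((x + v) != (v % 4)))) -> true; x = 1; r = -24; return 0. Both give 0.
Checked all 72 inputs in the declared domain: the outputs agree on every one.
verdict: equivalent


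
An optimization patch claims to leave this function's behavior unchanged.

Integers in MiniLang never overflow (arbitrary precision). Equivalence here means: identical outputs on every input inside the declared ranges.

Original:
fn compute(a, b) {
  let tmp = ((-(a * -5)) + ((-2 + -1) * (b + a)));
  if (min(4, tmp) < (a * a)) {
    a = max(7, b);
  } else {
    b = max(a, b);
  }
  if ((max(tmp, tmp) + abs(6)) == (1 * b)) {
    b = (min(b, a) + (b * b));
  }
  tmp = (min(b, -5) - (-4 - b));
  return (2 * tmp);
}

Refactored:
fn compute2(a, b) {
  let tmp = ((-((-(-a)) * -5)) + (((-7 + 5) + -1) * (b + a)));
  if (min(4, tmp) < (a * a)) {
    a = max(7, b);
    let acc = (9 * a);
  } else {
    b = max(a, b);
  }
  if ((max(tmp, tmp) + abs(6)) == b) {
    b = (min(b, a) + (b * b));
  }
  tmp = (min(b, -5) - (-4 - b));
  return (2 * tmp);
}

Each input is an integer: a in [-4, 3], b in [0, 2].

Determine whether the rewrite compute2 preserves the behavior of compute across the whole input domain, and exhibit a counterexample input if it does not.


Reading the diff, among the changes: local variable names differ, statement counts differ, arithmetic usage differs, constant usage differs.
As a probe, take a=1, b=0: compute runs tmp becomes 2; next (min(4, tmp) < (a * a)) evaluates to false; next b becomes 1; next ((max(tmp, tmp) + abs(6)) == (1 * b)) evaluates to false; next tmp becomes 0; next final value 0; compute2 runs tmp becomes 2; next (min(4, tmp) < (a * a)) evaluates to false; next b becomes 1; next ((max(tmp, tmp) + abs(6)) == b) evaluates to false; next tmp becomes 0; next final value 0; both end at 0.
Across all 24 domain points the two functions coincide.
verdict: equivalent


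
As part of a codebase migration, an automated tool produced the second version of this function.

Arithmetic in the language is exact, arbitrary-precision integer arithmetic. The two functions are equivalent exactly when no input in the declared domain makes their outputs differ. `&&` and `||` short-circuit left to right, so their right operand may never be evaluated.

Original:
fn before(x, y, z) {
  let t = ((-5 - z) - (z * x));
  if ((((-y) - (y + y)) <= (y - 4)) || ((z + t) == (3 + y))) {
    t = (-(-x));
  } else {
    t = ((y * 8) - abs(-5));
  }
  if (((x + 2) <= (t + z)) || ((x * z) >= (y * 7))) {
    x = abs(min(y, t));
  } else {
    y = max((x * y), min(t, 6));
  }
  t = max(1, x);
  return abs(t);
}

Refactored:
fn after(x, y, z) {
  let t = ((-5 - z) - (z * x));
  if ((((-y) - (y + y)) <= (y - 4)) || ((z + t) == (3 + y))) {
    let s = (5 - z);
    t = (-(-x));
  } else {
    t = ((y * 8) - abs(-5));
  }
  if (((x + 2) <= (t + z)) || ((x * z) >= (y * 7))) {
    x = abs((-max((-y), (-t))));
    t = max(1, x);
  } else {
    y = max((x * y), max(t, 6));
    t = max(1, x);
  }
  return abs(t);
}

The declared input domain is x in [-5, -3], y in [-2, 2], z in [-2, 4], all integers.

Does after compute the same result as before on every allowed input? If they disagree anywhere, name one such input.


The suspicious edit (`min(t, 6)` became `max(t, 6)`) never changes the result for any input inside the declared domain.
Tracing x=-3, y=-2, z=3: before: t = 1; ((((-y) - (y + y)) <= (y - 4)) || ((z + t) == (3 + y))) -> false; t = -21; (((x + 2) <= (t + z)) || ((x * z) >= (y * 7))) -> true; x = 21; t = 21; return 21 | after: t = 1; ((((-y) - (y + y)) <= (y - 4)) || ((z + t) == (3 + y))) -> false; t = -21; (((x + 2) <= (t + z)) || ((x * z) >= (y * 7))) -> true; x = 21; t = 21; return 21 — matching result 21.
Checked all 105 inputs in the declared domain: the outputs agree on every one.
verdict: equivalent


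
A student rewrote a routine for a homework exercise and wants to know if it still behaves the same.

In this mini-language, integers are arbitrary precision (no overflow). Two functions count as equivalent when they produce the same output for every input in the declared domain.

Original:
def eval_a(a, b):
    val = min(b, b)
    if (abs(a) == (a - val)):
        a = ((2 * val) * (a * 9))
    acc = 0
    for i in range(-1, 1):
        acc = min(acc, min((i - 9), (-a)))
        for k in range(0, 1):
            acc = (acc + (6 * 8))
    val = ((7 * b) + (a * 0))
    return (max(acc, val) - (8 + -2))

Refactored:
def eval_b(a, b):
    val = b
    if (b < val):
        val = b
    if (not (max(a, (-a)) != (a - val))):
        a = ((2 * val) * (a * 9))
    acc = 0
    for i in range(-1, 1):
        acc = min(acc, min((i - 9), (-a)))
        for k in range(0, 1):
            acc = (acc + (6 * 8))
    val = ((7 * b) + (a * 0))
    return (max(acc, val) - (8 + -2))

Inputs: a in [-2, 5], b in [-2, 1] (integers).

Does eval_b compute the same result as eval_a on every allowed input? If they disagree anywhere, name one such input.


Changes here: boolean connective usage differs; and branching structure differs; and statement counts differ; and comparison usage differs; and min/max/abs usage differs; the full 32-point sweep finds no disagreement.
verdict: equivalent


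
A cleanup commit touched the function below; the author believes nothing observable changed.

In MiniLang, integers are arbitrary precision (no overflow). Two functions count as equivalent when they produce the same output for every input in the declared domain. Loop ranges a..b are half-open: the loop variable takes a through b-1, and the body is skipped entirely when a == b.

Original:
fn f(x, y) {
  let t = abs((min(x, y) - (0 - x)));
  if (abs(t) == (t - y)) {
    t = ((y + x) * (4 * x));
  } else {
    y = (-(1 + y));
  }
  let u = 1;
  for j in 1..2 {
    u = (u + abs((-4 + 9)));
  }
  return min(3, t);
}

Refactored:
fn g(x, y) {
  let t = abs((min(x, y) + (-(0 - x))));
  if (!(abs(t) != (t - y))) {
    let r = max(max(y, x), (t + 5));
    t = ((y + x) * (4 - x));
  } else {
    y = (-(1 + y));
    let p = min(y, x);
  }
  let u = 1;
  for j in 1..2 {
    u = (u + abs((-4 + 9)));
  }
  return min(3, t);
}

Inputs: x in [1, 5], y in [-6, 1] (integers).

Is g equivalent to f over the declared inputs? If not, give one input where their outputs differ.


There is a counterexample at x=4, y=0: 3 on one side, 0 on the other.
f: t=4, then (abs(t) == (t - y)) is true, then t=64, then u=1, then (j=1), then u=6, then returns 3
g: t=4, then (!(abs(t) != (t - y))) is true, then r=9, then t=0, then u=1, then (j=1), then u=6, then returns 0
verdict: not equivalent; witness: x=4, y=0


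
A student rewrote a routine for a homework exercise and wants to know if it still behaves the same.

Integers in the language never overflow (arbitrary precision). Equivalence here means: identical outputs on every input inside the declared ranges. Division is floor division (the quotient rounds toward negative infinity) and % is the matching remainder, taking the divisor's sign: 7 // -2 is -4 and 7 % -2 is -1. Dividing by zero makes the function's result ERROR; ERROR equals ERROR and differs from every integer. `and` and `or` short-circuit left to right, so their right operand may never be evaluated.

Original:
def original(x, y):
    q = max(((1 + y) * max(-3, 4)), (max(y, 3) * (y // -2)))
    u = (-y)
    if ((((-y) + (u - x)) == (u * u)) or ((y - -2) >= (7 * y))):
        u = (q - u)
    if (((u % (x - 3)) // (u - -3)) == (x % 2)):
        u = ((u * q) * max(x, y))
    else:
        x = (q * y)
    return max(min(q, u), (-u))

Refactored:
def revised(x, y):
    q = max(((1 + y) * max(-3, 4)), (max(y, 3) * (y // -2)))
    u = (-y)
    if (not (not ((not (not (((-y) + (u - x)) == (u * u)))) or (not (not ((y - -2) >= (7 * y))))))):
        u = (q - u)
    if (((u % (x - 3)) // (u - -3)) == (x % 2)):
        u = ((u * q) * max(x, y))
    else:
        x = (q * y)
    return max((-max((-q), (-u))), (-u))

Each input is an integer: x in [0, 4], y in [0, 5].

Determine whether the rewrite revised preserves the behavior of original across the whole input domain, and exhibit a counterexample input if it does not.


Reading the diff, among the changes: boolean connective usage differs; also min/max/abs usage differs.
One worked example (x=3, y=5) — original: q becomes 24; next u becomes -5; next ((((-y) + (u - x)) == (u * u)) or ((y - -2) >= (7 * y))) evaluates to false; next hits division by zero so the output is ERROR; revised: q becomes 24; next u becomes -5; next (not (not ((not (not (((-y) + (u - x)) == (u * u)))) or (not (not ((y - -2) >= (7 * y))))))) evaluates to false; next hits division by zero so the output is ERROR; agreement on ERROR.
Checked all 30 inputs in the declared domain: the outputs agree on every one.
verdict: equivalent


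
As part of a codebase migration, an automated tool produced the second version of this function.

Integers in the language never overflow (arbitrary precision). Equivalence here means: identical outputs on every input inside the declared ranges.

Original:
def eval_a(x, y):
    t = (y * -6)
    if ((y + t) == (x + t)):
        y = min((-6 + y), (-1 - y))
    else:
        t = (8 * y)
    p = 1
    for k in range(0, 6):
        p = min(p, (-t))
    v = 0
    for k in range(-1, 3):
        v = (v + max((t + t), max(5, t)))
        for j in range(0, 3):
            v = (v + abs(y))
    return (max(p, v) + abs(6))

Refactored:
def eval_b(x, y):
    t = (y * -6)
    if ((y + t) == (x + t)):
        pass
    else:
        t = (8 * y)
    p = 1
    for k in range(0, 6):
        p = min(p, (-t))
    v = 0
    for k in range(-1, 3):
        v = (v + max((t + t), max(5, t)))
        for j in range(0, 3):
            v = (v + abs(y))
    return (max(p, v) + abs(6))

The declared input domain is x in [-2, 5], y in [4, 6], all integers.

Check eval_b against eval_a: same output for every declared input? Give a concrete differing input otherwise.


Consider the input x=4, y=4.
eval_a: t becomes -24; next ((y + t) == (x + t)) evaluates to true; next y becomes -5; next p becomes 1; next at k=0:; next p becomes 1; next at k=1:; next p becomes 1; next at k=2:; next p becomes 1; next at k=3:; next p becomes 1; next at k=4:; next p becomes 1; next at k=5:; next p becomes 1; next v becomes 0; next at k=-1:; next v becomes 5; next at j=0:; next v becomes 10; next at j=1:; next v becomes 15; next at j=2:; next v becomes 20; next at k=0:; next v becomes 25; next at j=0:; next v becomes 30; next at j=1:; next v becomes 35; next at j=2:; next v becomes 40; next at k=1:; next v becomes 45; next at j=0:; next v becomes 50; next at j=1:; next v becomes 55; next at j=2:; next v becomes 60; next at k=2:; next v becomes 65; next at j=0:; next v becomes 70; next at j=1:; next v becomes 75; next at j=2:; next v becomes 80; next final value 86
eval_b: t becomes -24; next ((y + t) == (x + t)) evaluates to true; next p becomes 1; next at k=0:; next p becomes 1; next at k=1:; next p becomes 1; next at k=2:; next p becomes 1; next at k=3:; next p becomes 1; next at k=4:; next p becomes 1; next at k=5:; next p becomes 1; next v becomes 0; next at k=-1:; next v becomes 5; next at j=0:; next v becomes 9; next at j=1:; next v becomes 13; next at j=2:; next v becomes 17; next at k=0:; next v becomes 22; next at j=0:; next v becomes 26; next at j=1:; next v becomes 30; next at j=2:; next v becomes 34; next at k=1:; next v becomes 39; next at j=0:; next v becomes 43; next at j=1:; next v becomes 47; next at j=2:; next v becomes 51; next at k=2:; next v becomes 56; next at j=0:; next v becomes 60; next at j=1:; next v becomes 64; next at j=2:; next v becomes 68; next final value 74
86 != 74, so the rewrite changes behavior.
verdict: not equivalent; witness: x=4, y=4


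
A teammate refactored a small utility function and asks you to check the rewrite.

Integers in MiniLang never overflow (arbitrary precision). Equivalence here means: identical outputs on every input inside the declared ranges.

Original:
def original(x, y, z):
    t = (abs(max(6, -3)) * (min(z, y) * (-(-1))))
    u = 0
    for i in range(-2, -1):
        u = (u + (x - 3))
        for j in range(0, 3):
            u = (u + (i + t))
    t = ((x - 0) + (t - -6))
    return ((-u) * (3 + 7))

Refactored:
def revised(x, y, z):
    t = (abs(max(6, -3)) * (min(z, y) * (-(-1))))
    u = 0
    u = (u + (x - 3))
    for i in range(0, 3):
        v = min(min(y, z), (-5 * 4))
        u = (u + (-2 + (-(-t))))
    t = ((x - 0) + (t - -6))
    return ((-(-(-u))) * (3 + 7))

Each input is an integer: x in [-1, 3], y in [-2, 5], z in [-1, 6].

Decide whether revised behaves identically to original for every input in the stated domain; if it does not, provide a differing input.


The two are interchangeable: local variable names differ; and loop structure differs; and arithmetic usage differs; and constant usage differs; and min/max/abs usage differs, and every declared input agrees.
One worked example (x=0, y=3, z=3) — original: t := 18 | u := 0 | iter i=-2: | u := -3 | iter j=0: | u := 13 | iter j=1: | u := 29 | iter j=2: | u := 45 | t := 24 | result -450; revised: t := 18 | u := 0 | u := -3 | iter i=0: | v := -20 | u := 13 | iter i=1: | v := -20 | u := 29 | iter i=2: | v := -20 | u := 45 | t := 24 | result -450; agreement on -450.
Checked all 320 inputs in the declared domain: the outputs agree on every one.
verdict: equivalent


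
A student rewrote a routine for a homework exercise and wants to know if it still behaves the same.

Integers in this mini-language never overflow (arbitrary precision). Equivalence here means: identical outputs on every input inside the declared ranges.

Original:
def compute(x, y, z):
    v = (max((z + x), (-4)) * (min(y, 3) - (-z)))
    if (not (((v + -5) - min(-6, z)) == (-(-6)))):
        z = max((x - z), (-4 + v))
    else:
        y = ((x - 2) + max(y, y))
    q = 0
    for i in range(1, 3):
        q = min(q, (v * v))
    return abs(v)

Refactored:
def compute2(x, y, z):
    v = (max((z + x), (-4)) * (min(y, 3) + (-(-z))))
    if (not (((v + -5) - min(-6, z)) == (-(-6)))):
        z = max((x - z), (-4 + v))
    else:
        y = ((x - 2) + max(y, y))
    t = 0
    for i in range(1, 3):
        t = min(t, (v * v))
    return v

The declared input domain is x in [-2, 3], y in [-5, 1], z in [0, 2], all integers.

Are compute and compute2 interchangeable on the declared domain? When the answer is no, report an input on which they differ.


Evaluate both at x=-2, y=0, z=1.
compute: v=-1, then (not (((v + -5) - min(-6, z)) == (-(-6)))) is true, then z=-3, then q=0, then (i=1), then q=0, then (i=2), then q=0, then returns 1
compute2: v=-1, then (not (((v + -5) - min(-6, z)) == (-(-6)))) is true, then z=-3, then t=0, then (i=1), then t=0, then (i=2), then t=0, then returns -1
1 and -1 differ, so these are not the same function on this domain.
verdict: not equivalent; witness: x=-2, y=0, z=1


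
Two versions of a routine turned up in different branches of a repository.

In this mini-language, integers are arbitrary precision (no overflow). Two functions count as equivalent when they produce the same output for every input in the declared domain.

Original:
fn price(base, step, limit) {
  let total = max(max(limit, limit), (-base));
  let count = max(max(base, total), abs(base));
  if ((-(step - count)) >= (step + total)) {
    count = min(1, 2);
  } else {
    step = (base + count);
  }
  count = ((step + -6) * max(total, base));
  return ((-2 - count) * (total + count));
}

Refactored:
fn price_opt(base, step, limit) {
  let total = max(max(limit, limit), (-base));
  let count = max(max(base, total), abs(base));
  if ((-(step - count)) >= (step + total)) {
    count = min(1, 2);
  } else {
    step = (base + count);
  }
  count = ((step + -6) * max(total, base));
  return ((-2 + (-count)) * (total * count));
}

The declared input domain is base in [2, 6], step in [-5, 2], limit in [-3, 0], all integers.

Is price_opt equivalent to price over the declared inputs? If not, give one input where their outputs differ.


On input base=2, step=-5, limit=-3, price returns -480 while price_opt returns 880.
verdict: not equivalent; witness: base=2, step=-5, limit=-3


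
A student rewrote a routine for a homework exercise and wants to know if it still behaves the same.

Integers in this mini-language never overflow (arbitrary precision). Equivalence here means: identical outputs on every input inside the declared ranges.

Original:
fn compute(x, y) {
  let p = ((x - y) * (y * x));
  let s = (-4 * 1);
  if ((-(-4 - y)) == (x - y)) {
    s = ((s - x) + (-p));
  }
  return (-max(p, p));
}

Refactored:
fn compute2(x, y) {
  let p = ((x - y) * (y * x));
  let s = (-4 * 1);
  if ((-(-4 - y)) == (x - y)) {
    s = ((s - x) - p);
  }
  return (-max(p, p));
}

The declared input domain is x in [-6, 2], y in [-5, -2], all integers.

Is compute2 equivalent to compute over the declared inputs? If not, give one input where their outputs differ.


Changes here: arithmetic usage differs; the full 36-point sweep finds no disagreement.
verdict: equivalent


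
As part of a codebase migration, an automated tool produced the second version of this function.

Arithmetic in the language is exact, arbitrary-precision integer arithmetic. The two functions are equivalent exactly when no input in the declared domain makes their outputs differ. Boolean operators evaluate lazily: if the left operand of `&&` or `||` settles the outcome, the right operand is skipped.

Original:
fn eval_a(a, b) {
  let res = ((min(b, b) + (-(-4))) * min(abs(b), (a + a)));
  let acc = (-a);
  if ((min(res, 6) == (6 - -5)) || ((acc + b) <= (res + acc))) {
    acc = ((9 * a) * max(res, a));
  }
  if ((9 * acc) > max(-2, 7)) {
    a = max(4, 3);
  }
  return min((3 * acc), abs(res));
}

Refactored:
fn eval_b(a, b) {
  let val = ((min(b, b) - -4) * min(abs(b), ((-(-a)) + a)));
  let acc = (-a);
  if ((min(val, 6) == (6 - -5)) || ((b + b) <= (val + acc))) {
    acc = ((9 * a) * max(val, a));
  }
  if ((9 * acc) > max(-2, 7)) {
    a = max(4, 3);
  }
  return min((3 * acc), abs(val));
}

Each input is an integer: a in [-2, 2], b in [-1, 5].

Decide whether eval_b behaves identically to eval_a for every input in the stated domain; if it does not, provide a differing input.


Consider the input a=1, b=0.
eval_a: res becomes 0; next acc becomes -1; next ((min(res, 6) == (6 - -5)) || ((acc + b) <= (res + acc))) evaluates to true; next acc becomes 9; next ((9 * acc) > max(-2, 7)) evaluates to true; next a becomes 4; next final value 0
eval_b: val becomes 0; next acc becomes -1; next ((min(val, 6) == (6 - -5)) || ((b + b) <= (val + acc))) evaluates to false; next ((9 * acc) > max(-2, 7)) evaluates to false; next final value -3
0 against -3: the behavior changed.
verdict: not equivalent; witness: a=1, b=0


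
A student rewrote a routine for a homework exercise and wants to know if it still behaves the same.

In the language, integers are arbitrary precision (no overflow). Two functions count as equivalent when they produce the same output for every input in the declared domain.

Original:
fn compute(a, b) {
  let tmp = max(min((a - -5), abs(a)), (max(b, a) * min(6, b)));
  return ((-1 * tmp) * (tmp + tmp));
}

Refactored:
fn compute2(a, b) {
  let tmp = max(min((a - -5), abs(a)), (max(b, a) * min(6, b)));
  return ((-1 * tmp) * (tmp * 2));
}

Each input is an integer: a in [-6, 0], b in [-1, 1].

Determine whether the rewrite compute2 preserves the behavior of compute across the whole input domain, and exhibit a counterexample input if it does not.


Behavior is preserved: although arithmetic usage differs, constant usage differs, the outputs never diverge.
As a probe, take a=-5, b=0: compute runs tmp = 0; return 0; compute2 runs tmp = 0; return 0; both end at 0.
Sweeping the whole domain (21 inputs) finds no disagreement.
verdict: equivalent


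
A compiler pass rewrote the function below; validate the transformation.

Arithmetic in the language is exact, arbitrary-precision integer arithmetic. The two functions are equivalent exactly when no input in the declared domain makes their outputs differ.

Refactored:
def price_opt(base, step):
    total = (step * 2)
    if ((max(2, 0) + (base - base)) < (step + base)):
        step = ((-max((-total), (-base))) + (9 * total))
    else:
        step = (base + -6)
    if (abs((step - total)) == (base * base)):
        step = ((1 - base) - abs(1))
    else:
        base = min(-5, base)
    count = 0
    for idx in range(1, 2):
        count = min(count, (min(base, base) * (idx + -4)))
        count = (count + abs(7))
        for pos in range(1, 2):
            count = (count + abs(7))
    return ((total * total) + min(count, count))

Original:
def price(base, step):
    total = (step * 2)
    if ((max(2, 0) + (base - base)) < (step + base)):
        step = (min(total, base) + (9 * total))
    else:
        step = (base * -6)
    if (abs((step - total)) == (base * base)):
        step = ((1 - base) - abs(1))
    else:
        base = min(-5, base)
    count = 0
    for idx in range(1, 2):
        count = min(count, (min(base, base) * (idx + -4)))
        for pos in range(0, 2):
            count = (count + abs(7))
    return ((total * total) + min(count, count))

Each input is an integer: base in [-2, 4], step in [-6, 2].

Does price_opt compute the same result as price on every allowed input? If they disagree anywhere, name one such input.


There is a counterexample at base=1, step=-3: 50 on one side, 47 on the other.
price: total := -6 | ((max(2, 0) + (base - base)) < (step + base)): false | step := -6 | (abs((step - total)) == (base * base)): false | base := -5 | count := 0 | iter idx=1: | count := 0 | iter pos=0: | count := 7 | iter pos=1: | count := 14 | result 50
price_opt: total := -6 | ((max(2, 0) + (base - base)) < (step + base)): false | step := -5 | (abs((step - total)) == (base * base)): true | step := -1 | count := 0 | iter idx=1: | count := -3 | count := 4 | iter pos=1: | count := 11 | result 47
verdict: not equivalent; witness: base=1, step=-3


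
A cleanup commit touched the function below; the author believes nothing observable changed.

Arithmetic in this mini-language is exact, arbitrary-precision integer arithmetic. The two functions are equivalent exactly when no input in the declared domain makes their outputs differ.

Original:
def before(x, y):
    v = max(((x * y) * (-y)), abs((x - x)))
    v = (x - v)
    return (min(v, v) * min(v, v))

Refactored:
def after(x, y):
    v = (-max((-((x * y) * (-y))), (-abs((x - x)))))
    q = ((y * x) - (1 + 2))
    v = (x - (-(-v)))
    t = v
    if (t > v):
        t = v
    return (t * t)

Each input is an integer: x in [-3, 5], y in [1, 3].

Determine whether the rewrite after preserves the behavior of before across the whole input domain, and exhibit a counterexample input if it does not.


The rewrite breaks on x=-3, y=1, where the results are 36 and 9.
before: v = 3; v = -6; return 36
after: v = 0; q = -6; v = -3; t = -3; (t > v) -> false; return 9
verdict: not equivalent; witness: x=-3, y=1


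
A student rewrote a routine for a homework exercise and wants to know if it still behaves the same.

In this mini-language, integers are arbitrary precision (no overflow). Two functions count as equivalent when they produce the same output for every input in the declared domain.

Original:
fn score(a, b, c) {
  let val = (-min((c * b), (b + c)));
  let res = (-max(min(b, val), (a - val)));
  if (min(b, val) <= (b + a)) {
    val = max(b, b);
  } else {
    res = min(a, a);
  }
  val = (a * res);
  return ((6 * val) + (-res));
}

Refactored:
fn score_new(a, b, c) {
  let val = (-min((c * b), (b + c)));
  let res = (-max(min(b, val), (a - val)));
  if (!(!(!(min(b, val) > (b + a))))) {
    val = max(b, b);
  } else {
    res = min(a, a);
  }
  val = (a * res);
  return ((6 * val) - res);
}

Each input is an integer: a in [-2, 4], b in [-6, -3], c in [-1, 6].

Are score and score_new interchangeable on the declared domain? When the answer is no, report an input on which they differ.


Side by side, the visible changes include: boolean connective usage differs; also arithmetic usage differs; also comparison usage differs.
One worked example (a=0, b=-3, c=1) — score: val = 3; res = 3; (min(b, val) <= (b + a)) -> true; val = -3; val = 0; return -3; score_new: val = 3; res = 3; (!(!(!(min(b, val) > (b + a))))) -> true; val = -3; val = 0; return -3; agreement on -3.
Checked all 224 inputs in the declared domain: the outputs agree on every one.
verdict: equivalent


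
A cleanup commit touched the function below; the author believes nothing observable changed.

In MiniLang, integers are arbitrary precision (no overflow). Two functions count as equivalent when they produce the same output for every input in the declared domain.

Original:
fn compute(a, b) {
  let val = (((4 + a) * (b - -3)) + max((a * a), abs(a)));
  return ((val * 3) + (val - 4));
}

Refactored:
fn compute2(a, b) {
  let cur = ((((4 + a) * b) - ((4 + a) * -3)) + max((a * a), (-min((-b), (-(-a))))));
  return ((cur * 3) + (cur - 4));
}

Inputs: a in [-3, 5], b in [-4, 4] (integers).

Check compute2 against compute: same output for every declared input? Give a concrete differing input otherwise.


Input a=-1, b=2: 60 from compute versus 64 from compute2.
verdict: not equivalent; witness: a=-1, b=2


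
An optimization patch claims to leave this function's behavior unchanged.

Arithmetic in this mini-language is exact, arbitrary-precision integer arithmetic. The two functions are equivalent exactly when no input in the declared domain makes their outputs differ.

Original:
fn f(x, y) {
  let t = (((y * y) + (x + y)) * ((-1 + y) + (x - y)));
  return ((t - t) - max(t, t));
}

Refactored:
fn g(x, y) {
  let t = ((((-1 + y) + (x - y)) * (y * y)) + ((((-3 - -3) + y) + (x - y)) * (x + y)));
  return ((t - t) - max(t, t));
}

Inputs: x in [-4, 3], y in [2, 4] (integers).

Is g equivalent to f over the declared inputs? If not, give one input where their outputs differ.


Input x=-4, y=2: 10 from f versus 12 from g.
verdict: not equivalent; witness: x=-4, y=2


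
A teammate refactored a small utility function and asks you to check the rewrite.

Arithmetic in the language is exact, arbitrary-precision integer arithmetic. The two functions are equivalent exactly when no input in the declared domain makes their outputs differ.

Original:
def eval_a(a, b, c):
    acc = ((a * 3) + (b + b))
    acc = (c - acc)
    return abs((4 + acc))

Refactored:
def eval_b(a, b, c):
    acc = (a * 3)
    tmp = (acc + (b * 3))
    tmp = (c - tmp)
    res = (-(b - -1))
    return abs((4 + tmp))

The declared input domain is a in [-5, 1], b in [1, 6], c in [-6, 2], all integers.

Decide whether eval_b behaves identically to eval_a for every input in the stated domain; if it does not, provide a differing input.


There is a counterexample at a=-5, b=1, c=-6: 11 on one side, 10 on the other.
eval_a: acc := -13 | acc := 7 | result 11
eval_b: acc := -15 | tmp := -12 | tmp := 6 | res := -2 | result 10
verdict: not equivalent; witness: a=-5, b=1, c=-6


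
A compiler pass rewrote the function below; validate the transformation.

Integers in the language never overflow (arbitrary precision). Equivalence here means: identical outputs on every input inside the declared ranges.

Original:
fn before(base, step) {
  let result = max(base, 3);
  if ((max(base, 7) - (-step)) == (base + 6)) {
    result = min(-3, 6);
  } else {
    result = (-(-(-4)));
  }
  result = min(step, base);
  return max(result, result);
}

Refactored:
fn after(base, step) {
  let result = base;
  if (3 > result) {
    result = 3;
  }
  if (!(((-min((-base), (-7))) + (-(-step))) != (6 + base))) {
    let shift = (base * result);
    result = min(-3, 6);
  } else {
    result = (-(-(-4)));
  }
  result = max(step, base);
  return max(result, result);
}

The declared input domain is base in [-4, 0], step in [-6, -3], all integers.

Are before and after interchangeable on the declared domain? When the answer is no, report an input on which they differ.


Run the pair on base=-4, step=-6.
before: result becomes 3; next ((max(base, 7) - (-step)) == (base + 6)) evaluates to false; next result becomes -4; next result becomes -6; next final value -6
after: result becomes -4; next (3 > result) evaluates to true; next result becomes 3; next (!(((-min((-base), (-7))) + (-(-step))) != (6 + base))) evaluates to false; next result becomes -4; next result becomes -4; next final value -4
-6 and -4 differ, so these are not the same function on this domain.
verdict: not equivalent; witness: base=-4, step=-6


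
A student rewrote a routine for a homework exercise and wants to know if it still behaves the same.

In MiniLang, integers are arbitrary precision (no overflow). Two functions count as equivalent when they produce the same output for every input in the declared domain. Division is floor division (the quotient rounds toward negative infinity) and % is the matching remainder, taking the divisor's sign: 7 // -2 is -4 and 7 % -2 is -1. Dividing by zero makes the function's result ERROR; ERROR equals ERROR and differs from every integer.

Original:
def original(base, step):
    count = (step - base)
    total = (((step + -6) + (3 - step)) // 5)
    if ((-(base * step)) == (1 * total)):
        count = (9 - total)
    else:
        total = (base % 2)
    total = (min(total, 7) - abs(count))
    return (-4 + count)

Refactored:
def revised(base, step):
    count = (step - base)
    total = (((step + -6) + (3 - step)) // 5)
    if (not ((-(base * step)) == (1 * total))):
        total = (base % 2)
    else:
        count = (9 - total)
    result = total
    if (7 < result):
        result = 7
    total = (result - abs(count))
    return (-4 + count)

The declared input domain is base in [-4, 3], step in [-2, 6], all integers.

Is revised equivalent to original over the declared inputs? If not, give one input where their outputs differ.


Comparing the listings, the differences include: min/max/abs usage differs, comparison usage differs, branching structure differs, constant usage differs, boolean connective usage differs, statement counts differ, local variable names differ.
One worked example (base=1, step=2) — original: count becomes 1; next total becomes -1; next ((-(base * step)) == (1 * total)) evaluates to false; next total becomes 1; next total becomes 0; next final value -3; revised: count becomes 1; next total becomes -1; next (not ((-(base * step)) == (1 * total))) evaluates to true; next total becomes 1; next result becomes 1; next (7 < result) evaluates to false; next total becomes 0; next final value -3; agreement on -3.
Checked all 72 inputs in the declared domain: the outputs agree on every one.
verdict: equivalent


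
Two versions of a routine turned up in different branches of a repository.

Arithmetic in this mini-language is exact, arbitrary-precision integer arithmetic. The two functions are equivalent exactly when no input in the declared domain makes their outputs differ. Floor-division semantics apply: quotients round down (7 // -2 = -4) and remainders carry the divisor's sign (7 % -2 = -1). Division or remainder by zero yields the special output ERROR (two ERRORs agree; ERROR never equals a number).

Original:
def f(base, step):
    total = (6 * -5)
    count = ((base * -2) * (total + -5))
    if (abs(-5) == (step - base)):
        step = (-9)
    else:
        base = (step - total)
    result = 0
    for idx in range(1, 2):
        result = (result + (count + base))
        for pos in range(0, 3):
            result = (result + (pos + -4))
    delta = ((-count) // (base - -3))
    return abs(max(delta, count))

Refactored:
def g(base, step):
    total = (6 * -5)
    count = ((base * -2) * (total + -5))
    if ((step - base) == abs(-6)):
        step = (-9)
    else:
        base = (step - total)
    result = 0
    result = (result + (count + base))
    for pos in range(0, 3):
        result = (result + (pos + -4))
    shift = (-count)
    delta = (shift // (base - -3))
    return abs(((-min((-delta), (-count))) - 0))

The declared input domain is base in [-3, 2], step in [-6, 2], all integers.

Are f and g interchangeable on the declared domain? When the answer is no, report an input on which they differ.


base=-3, step=2 yields ERROR from f but 6 from g.
verdict: not equivalent; witness: base=-3, step=2


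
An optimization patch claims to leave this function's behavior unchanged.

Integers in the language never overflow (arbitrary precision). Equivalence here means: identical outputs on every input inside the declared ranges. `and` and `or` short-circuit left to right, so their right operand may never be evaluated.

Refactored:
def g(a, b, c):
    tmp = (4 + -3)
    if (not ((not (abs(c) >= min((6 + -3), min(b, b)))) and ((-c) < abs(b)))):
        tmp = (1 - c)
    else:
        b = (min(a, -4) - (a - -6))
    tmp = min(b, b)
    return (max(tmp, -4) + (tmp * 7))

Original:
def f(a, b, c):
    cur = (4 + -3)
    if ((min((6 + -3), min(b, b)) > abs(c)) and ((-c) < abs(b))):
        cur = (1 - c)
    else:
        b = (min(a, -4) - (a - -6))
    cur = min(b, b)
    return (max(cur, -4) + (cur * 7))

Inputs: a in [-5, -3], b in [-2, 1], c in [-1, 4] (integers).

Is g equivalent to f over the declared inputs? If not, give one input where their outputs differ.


Consider the input a=-5, b=-2, c=-1.
f: cur=1, then ((min((6 + -3), min(b, b)) > abs(c)) and ((-c) < abs(b))) is false, then b=-6, then cur=-6, then returns -46
g: tmp=1, then (not ((not (abs(c) >= min((6 + -3), min(b, b)))) and ((-c) < abs(b)))) is true, then tmp=2, then tmp=-2, then returns -16
-46 against -16: the behavior changed.
verdict: not equivalent; witness: a=-5, b=-2, c=-1
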